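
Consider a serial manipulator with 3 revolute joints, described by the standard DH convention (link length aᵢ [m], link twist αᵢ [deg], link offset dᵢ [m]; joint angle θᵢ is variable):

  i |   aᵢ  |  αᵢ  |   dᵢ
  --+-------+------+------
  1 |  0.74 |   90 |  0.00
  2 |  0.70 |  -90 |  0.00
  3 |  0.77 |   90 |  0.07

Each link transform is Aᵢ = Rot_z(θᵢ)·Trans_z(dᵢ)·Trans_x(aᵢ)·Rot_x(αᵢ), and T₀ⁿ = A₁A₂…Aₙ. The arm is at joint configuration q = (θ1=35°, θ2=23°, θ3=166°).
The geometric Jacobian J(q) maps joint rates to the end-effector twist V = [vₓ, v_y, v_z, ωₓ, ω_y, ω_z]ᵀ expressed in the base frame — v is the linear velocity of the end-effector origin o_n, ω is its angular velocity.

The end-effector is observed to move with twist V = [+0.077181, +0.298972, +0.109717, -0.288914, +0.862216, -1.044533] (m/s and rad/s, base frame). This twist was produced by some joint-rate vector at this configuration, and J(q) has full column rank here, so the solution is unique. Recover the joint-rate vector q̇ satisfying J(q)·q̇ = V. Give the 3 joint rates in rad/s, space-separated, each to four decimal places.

o_n = [0.4414, 0.5365, 0.0460]
J₁: ẑ×o_n = [-0.5365, 0.4414, 0.0000], ω = ẑ
J2: z=[0.5736, -0.8192, 0.0000] o=[0.6062, 0.4244, 0.0000] → [-0.0377, -0.0264, -0.0707, 0.5736, -0.8192, 0.0000]
J3: z=[-0.3201, -0.2241, 0.9205] o=[1.1340, 0.7940, 0.2735] → [0.2881, -0.7104, -0.0728, -0.3201, -0.2241, 0.9205]
q̇ = J⁺·V = [-0.4370, -0.8720, -0.6600]

-0.4370 -0.8720 -0.6600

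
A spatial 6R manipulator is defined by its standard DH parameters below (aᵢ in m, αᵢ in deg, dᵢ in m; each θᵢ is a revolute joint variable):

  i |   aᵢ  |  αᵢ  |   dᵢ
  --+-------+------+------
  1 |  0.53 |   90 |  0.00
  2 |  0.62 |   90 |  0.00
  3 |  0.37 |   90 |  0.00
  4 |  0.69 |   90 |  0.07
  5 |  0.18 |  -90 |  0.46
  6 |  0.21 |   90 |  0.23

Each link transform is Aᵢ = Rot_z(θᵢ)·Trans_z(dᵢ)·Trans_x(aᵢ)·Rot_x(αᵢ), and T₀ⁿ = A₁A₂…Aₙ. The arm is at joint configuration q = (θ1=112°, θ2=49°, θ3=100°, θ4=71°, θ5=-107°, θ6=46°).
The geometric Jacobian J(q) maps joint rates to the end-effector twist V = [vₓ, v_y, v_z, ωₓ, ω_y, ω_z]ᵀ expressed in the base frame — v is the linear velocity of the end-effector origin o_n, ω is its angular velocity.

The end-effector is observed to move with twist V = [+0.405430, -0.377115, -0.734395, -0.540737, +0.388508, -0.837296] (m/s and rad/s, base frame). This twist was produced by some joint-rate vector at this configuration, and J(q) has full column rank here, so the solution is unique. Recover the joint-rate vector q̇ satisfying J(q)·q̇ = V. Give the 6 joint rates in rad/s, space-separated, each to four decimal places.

-0.5260 -0.7680 0.2550 0.3500 0.2400 0.5000

o_n = [0.3711, 1.3762, -0.3226]
J₁: ẑ×o_n = [-1.3762, 0.3711, 0.0000], ω = ẑ
J2: z=[0.9272, 0.3746, 0.0000] o=[-0.1985, 0.4914, 0.0000] → [-0.1208, 0.2991, 0.6070, 0.9272, 0.3746, 0.0000]
J3: z=[-0.2827, 0.6998, -0.6561] o=[-0.3509, 0.8685, 0.4679] → [-0.2201, -0.6972, -0.6488, -0.2827, 0.6998, -0.6561]
J4: z=[-0.0810, 0.6641, 0.7432] o=[0.0027, 0.9660, 0.4194] → [-0.7977, 0.2137, -0.2779, -0.0810, 0.6641, 0.7432]
J5: z=[0.9957, 0.0211, 0.0897] o=[0.0273, 1.5281, 0.0140] → [0.0065, 0.3660, -0.1585, 0.9957, 0.0211, 0.0897]
J6: z=[0.0656, 0.5205, -0.8513] o=[0.4970, 1.3842, -0.0378] → [-0.1550, 0.1259, 0.0650, 0.0656, 0.5205, -0.8513]
q̇ = J⁺·V = [-0.5260, -0.7680, 0.2550, 0.3500, 0.2400, 0.5000]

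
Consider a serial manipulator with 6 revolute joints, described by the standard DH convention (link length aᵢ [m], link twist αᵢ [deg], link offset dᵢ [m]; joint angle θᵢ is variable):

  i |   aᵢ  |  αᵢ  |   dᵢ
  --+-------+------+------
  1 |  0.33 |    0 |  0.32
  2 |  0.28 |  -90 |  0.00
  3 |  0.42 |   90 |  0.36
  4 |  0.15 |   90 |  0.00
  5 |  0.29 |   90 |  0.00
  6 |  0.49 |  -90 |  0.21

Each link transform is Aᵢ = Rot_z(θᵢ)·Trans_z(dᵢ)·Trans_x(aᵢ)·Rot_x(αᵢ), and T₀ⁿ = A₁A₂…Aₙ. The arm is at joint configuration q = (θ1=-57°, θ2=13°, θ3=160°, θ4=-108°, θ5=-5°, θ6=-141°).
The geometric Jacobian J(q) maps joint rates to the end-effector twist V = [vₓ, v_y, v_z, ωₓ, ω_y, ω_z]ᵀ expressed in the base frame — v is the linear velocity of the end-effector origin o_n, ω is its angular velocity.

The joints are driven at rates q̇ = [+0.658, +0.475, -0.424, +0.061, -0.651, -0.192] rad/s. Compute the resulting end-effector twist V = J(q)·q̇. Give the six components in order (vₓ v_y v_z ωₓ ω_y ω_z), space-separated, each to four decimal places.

-0.1646 0.0553 -0.3788 -0.7983 -0.1203 0.6860

o_n = [0.0147, 0.1960, 0.2696]
J₁: ẑ×o_n = [-0.1960, 0.0147, 0.0000], ω = ẑ
J2: z=[0.0000, 0.0000, 1.0000] o=[0.1797, -0.2768, 0.3200] → [-0.4728, -0.1650, 0.0000, 0.0000, 0.0000, 1.0000]
J3: z=[0.6947, 0.7193, 0.0000] o=[0.3811, -0.4713, 0.3200] → [-0.0363, 0.0350, 0.7271, 0.6947, 0.7193, 0.0000]
J4: z=[0.2460, -0.2376, -0.9397] o=[0.3473, 0.0619, 0.1764] → [0.1039, 0.2896, -0.0460, 0.2460, -0.2376, -0.9397]
J5: z=[0.8575, -0.3985, 0.3253] o=[0.2796, -0.0710, 0.1922] → [-0.1177, -0.1525, 0.1235, 0.8575, -0.3985, 0.3253]
J6: z=[-0.2057, 0.3139, 0.9269] o=[0.1428, -0.3209, 0.2465] → [-0.4719, -0.1140, -0.0661, -0.2057, 0.3139, 0.9269]
V = J·q̇ = [-0.1646, 0.0553, -0.3788, -0.7983, -0.1203, 0.6860]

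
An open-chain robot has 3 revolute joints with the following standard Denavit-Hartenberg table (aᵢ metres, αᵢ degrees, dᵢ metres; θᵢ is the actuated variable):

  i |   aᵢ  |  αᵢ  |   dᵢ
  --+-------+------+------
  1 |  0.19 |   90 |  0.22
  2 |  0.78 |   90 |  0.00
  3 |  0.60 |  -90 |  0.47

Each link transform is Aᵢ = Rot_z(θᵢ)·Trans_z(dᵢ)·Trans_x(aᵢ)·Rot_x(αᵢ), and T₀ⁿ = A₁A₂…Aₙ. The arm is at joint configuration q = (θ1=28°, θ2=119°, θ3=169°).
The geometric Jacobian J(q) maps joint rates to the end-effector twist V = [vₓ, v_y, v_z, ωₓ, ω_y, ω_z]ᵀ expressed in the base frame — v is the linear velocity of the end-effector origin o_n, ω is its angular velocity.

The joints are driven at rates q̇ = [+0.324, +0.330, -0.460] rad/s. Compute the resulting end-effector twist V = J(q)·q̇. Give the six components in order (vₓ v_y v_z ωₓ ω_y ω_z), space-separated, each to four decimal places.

o_n = [0.5027, 0.1376, 0.6149]
J₁: ẑ×o_n = [-0.1376, 0.5027, 0.0000], ω = ẑ
J2: z=[0.4695, -0.8829, 0.0000] o=[0.1678, 0.0892, 0.2200] → [-0.3487, -0.1854, 0.3185, 0.4695, -0.8829, 0.0000]
J3: z=[0.7722, 0.4106, 0.4848] o=[-0.1661, -0.0883, 0.9022] → [-0.2275, 0.5461, -0.1001, 0.7722, 0.4106, 0.4848]
V = J·q̇ = [-0.0550, -0.1495, 0.1512, -0.2003, -0.4803, 0.1010]

-0.0550 -0.1495 0.1512 -0.2003 -0.4803 0.1010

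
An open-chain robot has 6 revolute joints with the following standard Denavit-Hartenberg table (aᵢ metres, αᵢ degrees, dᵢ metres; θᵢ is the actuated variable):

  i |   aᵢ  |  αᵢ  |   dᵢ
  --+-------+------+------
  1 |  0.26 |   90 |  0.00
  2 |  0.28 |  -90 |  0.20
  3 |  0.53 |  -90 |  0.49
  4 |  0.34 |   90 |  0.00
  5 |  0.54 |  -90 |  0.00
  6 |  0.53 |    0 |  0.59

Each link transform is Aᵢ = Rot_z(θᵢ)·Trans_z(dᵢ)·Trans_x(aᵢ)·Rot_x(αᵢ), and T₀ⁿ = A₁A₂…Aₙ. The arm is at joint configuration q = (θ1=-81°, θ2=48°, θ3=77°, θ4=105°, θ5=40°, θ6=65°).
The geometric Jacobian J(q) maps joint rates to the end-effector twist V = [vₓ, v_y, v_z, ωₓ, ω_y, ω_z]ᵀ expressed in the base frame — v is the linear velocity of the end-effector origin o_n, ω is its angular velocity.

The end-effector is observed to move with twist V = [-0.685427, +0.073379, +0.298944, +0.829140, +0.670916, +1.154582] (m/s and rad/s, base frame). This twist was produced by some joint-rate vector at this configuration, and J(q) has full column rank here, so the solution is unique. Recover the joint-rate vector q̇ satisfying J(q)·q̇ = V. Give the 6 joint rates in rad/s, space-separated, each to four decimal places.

-0.0150 -0.9480 0.9790 -0.7630 0.0370 0.3370

o_n = [-0.0985, 0.2308, -0.4292]
J₁: ẑ×o_n = [-0.2308, -0.0985, 0.0000], ω = ẑ
J2: z=[-0.9877, -0.1564, 0.0000] o=[0.0407, -0.2568, 0.0000] → [0.0671, -0.4239, -0.5034, -0.9877, -0.1564, 0.0000]
J3: z=[-0.1163, 0.7340, 0.6691] o=[-0.1276, -0.4731, 0.2081] → [-0.9388, -0.0547, -0.1031, -0.1163, 0.7340, 0.6691]
J4: z=[0.1202, 0.6791, -0.7241] o=[0.3380, -0.1115, 0.6246] → [-0.4678, 0.4428, 0.3376, 0.1202, 0.6791, -0.7241]
J5: z=[0.9824, -0.1863, -0.0117] o=[0.2894, -0.3529, 0.3901] → [0.1595, 0.8094, 0.5012, 0.9824, -0.1863, -0.0117]
J6: z=[0.1839, 0.9766, -0.1114] o=[0.2721, -0.4108, -0.1465] → [-0.2046, 0.0933, 0.4799, 0.1839, 0.9766, -0.1114]
q̇ = J⁺·V = [-0.0150, -0.9480, 0.9790, -0.7630, 0.0370, 0.3370]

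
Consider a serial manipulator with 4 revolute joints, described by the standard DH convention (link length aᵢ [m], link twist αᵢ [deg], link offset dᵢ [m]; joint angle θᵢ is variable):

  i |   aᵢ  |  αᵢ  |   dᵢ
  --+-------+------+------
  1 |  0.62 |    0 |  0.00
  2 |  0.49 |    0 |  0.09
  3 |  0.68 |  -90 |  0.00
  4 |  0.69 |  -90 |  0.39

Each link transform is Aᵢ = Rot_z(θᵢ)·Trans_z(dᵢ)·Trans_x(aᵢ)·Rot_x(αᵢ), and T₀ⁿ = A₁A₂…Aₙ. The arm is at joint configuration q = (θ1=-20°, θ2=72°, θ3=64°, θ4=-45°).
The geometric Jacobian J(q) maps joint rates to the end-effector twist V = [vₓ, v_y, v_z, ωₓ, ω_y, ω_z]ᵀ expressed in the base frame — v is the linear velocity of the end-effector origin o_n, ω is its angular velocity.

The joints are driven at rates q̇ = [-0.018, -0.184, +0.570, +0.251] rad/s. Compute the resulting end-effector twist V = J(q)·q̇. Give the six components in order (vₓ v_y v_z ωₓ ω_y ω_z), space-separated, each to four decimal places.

o_n = [0.0218, 1.0528, 0.5779]
J₁: ẑ×o_n = [-1.0528, 0.0218, 0.0000], ω = ẑ
J2: z=[0.0000, 0.0000, 1.0000] o=[0.5826, -0.2121, 0.0000] → [-1.2649, -0.5608, 0.0000, 0.0000, 0.0000, 1.0000]
J3: z=[0.0000, 0.0000, 1.0000] o=[0.8843, 0.1741, 0.0900] → [-0.8787, -0.8625, 0.0000, 0.0000, 0.0000, 1.0000]
J4: z=[-0.8988, -0.4384, 0.0000] o=[0.5862, 0.7853, 0.0900] → [-0.2139, 0.4385, -0.4879, -0.8988, -0.4384, 0.0000]
V = J·q̇ = [-0.3029, -0.2788, -0.1225, -0.2256, -0.1100, 0.3680]

-0.3029 -0.2788 -0.1225 -0.2256 -0.1100 0.3680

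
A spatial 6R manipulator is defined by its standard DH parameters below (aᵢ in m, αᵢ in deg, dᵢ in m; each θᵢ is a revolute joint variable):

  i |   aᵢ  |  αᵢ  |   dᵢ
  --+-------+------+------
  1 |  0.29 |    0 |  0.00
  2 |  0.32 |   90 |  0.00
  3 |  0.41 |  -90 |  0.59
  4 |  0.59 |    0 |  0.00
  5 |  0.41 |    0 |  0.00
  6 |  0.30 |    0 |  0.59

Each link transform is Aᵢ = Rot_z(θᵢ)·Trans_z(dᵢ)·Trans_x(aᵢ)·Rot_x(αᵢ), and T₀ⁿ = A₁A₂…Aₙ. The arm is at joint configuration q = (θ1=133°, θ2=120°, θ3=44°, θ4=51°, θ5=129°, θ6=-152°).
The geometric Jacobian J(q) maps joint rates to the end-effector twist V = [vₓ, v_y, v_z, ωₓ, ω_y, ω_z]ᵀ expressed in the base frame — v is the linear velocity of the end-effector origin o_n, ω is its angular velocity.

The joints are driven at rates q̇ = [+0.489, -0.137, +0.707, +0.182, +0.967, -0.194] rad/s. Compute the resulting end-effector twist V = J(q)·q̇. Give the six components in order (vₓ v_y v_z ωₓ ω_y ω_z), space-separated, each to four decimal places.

0.1020 0.6483 -0.1176 -0.4821 0.8411 1.0390

o_n = [-0.2964, -0.1424, 0.8663]
J₁: ẑ×o_n = [0.1424, -0.2964, 0.0000], ω = ẑ
J2: z=[0.0000, 0.0000, 1.0000] o=[-0.1978, 0.2121, 0.0000] → [0.3544, -0.0986, 0.0000, 0.0000, 0.0000, 1.0000]
J3: z=[-0.9563, 0.2924, 0.0000] o=[-0.2913, -0.0939, 0.0000] → [0.2533, 0.8285, 0.0478, -0.9563, 0.2924, 0.0000]
J4: z=[0.2031, 0.6643, 0.7193] o=[-0.9418, -0.2035, 0.2848] → [0.3424, 0.3462, -0.4163, 0.2031, 0.6643, 0.7193]
J5: z=[0.2031, 0.6643, 0.7193] o=[-0.5814, -0.5929, 0.5427] → [-0.1092, 0.1393, -0.0978, 0.2031, 0.6643, 0.7193]
J6: z=[0.2031, 0.6643, 0.7193] o=[-0.4952, -0.3109, 0.2579] → [0.2829, 0.0194, -0.0978, 0.2031, 0.6643, 0.7193]
V = J·q̇ = [0.1020, 0.6483, -0.1176, -0.4821, 0.8411, 1.0390]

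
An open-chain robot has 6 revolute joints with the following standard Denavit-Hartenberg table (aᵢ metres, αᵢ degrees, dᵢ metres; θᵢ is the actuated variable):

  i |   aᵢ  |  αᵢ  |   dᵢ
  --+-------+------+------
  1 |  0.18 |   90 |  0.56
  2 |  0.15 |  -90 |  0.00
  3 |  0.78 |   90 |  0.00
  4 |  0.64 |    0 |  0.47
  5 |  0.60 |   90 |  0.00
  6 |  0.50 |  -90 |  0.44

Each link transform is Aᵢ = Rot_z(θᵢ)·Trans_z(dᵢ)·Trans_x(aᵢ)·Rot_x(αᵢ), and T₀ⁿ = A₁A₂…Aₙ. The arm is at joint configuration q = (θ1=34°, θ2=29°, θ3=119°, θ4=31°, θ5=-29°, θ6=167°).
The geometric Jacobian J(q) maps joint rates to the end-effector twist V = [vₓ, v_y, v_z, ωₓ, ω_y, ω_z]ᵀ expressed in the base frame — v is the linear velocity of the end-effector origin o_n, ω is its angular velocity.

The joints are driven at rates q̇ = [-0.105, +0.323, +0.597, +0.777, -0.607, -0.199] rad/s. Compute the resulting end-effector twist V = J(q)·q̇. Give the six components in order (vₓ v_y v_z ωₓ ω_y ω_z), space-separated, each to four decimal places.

-0.4414 -0.5753 0.0241 -0.0717 -0.3459 0.6648

o_n = [-0.7124, 1.3969, 0.4445]
J₁: ẑ×o_n = [-1.3969, -0.7124, 0.0000], ω = ẑ
J2: z=[0.5592, -0.8290, 0.0000] o=[0.1492, 0.1007, 0.5600] → [0.0958, 0.0646, 0.0106, 0.5592, -0.8290, 0.0000]
J3: z=[-0.4019, -0.2711, 0.8746] o=[0.2580, 0.1740, 0.6327] → [-1.0185, -0.9244, -0.7546, -0.4019, -0.2711, 0.8746]
J4: z=[0.3631, 0.8297, 0.4240] o=[-0.3977, 0.5546, 0.4494] → [-0.3612, -0.1316, 0.5669, 0.3631, 0.8297, 0.4240]
J5: z=[0.3631, 0.8297, 0.4240] o=[-0.8207, 1.1229, 0.8080] → [-0.4178, 0.1779, 0.0096, 0.3631, 0.8297, 0.4240]
J6: z=[0.3723, 0.2880, -0.8823] o=[-1.3332, 1.4099, 0.6854] → [-0.0808, -0.4580, -0.1836, 0.3723, 0.2880, -0.8823]
V = J·q̇ = [-0.4414, -0.5753, 0.0241, -0.0717, -0.3459, 0.6648]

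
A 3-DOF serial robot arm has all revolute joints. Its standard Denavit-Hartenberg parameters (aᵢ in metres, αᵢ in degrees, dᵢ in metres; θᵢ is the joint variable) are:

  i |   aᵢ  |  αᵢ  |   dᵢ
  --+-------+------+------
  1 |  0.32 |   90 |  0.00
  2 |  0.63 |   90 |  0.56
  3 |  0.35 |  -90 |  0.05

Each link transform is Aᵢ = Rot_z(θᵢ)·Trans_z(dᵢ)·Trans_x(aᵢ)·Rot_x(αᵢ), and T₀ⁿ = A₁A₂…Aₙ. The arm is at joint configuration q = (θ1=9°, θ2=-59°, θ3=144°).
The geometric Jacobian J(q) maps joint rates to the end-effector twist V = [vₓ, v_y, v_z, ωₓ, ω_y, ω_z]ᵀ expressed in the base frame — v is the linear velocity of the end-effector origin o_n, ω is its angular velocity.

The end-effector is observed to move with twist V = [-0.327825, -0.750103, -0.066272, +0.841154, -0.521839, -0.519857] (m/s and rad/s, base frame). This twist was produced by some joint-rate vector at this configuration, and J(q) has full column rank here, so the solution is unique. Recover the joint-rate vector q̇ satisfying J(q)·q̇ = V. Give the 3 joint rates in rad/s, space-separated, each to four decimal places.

-0.9700 0.6470 -0.8740

o_n = [0.5700, -0.6850, -0.3231]
J₁: ẑ×o_n = [0.6850, 0.5700, -0.0000], ω = ẑ
J2: z=[0.1564, -0.9877, 0.0000] o=[0.3161, 0.0501, 0.0000] → [0.3191, 0.0505, 0.1358, 0.1564, -0.9877, 0.0000]
J3: z=[-0.8466, -0.1341, -0.5150] o=[0.7241, -0.4523, -0.5400] → [-0.1489, 0.2631, 0.1763, -0.8466, -0.1341, -0.5150]
q̇ = J⁺·V = [-0.9700, 0.6470, -0.8740]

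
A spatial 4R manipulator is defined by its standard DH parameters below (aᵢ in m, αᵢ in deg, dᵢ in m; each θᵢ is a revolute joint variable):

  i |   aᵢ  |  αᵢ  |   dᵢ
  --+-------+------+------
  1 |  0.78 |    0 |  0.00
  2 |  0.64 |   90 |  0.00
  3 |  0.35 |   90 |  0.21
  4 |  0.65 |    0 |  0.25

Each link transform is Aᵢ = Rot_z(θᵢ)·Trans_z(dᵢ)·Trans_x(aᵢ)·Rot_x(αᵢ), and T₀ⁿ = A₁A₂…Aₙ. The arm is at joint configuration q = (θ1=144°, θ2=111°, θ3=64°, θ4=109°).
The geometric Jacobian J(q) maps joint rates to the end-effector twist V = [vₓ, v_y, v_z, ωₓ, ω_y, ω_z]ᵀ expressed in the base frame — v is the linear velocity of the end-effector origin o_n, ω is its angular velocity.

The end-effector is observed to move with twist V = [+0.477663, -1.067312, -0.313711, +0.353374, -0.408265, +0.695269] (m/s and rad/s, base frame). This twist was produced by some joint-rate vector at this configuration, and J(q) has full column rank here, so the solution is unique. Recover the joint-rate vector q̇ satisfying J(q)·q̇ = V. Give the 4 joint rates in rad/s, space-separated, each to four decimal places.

0.4070 0.4360 -0.4470 0.3370

o_n = [-1.6670, -0.2219, 0.0148]
J₁: ẑ×o_n = [0.2219, -1.6670, 0.0000], ω = ẑ
J2: z=[0.0000, 0.0000, 1.0000] o=[-0.6310, 0.4585, 0.0000] → [0.6804, -1.0360, 0.0000, 0.0000, 0.0000, 1.0000]
J3: z=[-0.9659, 0.2588, 0.0000] o=[-0.7967, -0.1597, 0.0000] → [0.0038, 0.0143, 0.2854, -0.9659, 0.2588, 0.0000]
J4: z=[-0.2326, -0.8682, -0.4384] o=[-1.0392, -0.2536, 0.3146] → [0.2741, 0.2055, -0.5524, -0.2326, -0.8682, -0.4384]
q̇ = J⁺·V = [0.4070, 0.4360, -0.4470, 0.3370]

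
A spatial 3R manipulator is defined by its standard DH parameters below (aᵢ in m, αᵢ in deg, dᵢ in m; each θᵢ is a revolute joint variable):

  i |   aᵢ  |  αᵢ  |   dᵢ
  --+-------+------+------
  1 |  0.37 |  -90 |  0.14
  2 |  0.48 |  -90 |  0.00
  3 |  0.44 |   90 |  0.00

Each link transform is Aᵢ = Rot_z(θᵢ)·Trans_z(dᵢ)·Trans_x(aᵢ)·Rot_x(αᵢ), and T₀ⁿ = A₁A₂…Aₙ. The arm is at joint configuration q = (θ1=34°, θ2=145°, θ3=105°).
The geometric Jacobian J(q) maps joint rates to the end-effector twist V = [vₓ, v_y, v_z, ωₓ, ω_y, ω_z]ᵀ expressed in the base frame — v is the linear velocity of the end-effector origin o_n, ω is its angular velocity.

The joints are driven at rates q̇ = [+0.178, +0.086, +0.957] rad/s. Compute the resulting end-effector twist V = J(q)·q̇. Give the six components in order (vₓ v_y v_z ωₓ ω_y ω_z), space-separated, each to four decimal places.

o_n = [0.2958, -0.3132, -0.0700]
J₁: ẑ×o_n = [0.3132, 0.2958, -0.0000], ω = ẑ
J2: z=[-0.5592, 0.8290, 0.0000] o=[0.3067, 0.2069, 0.1400] → [-0.1741, -0.1174, 0.2999, -0.5592, 0.8290, 0.0000]
J3: z=[-0.4755, -0.3207, 0.8192] o=[-0.0192, -0.0130, -0.1353] → [0.2249, 0.2891, 0.2438, -0.4755, -0.3207, 0.8192]
V = J·q̇ = [0.2560, 0.3192, 0.2591, -0.5032, -0.2357, 0.9619]

0.2560 0.3192 0.2591 -0.5032 -0.2357 0.9619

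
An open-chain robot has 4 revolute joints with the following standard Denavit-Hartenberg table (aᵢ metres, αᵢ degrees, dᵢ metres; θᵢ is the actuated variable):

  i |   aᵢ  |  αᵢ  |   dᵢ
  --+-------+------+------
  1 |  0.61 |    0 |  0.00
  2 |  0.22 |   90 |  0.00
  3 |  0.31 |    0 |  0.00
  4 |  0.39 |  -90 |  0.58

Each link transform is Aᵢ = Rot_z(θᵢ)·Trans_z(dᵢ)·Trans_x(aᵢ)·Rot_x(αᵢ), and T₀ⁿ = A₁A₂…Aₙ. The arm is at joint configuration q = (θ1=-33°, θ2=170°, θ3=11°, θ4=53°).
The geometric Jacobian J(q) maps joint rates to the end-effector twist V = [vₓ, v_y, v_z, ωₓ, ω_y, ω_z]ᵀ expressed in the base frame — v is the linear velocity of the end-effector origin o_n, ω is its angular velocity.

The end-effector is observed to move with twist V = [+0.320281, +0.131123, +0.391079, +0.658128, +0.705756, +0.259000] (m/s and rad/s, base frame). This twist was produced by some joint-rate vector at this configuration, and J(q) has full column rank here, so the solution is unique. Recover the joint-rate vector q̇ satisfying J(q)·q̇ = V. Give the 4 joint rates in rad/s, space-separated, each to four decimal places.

0.8230 -0.5640 0.7430 0.2220

o_n = [0.3987, 0.5661, 0.4097]
J₁: ẑ×o_n = [-0.5661, 0.3987, 0.0000], ω = ẑ
J2: z=[0.0000, 0.0000, 1.0000] o=[0.5116, -0.3322, 0.0000] → [-0.8984, -0.1129, 0.0000, 0.0000, 0.0000, 1.0000]
J3: z=[0.6820, 0.7314, 0.0000] o=[0.3507, -0.1822, 0.0000] → [0.2996, -0.2794, 0.4753, 0.6820, 0.7314, 0.0000]
J4: z=[0.6820, 0.7314, 0.0000] o=[0.1281, 0.0253, 0.0592] → [0.2564, -0.2391, 0.1710, 0.6820, 0.7314, 0.0000]
q̇ = J⁺·V = [0.8230, -0.5640, 0.7430, 0.2220]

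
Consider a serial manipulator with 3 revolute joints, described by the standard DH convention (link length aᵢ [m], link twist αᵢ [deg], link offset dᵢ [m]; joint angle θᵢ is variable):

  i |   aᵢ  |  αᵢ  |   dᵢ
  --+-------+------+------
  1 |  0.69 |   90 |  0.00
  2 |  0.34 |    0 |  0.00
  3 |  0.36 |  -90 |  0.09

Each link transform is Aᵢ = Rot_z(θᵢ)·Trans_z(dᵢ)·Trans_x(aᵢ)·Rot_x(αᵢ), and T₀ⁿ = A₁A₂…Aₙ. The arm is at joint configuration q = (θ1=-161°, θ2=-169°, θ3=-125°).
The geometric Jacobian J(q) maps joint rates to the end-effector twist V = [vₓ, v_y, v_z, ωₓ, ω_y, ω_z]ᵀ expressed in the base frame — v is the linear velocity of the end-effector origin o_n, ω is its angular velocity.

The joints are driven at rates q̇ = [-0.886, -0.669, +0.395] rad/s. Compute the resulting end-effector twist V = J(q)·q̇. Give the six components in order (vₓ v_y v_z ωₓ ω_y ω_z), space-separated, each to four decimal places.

-0.1138 0.4319 0.1832 0.0892 -0.2591 -0.8860

o_n = [-0.5046, -0.0786, 0.2640]
J₁: ẑ×o_n = [0.0786, -0.5046, 0.0000], ω = ẑ
J2: z=[-0.3256, 0.9455, 0.0000] o=[-0.6524, -0.2246, 0.0000] → [0.2496, 0.0860, -0.1873, -0.3256, 0.9455, 0.0000]
J3: z=[-0.3256, 0.9455, 0.0000] o=[-0.3368, -0.1160, -0.0649] → [0.3110, 0.1071, 0.1464, -0.3256, 0.9455, 0.0000]
V = J·q̇ = [-0.1138, 0.4319, 0.1832, 0.0892, -0.2591, -0.8860]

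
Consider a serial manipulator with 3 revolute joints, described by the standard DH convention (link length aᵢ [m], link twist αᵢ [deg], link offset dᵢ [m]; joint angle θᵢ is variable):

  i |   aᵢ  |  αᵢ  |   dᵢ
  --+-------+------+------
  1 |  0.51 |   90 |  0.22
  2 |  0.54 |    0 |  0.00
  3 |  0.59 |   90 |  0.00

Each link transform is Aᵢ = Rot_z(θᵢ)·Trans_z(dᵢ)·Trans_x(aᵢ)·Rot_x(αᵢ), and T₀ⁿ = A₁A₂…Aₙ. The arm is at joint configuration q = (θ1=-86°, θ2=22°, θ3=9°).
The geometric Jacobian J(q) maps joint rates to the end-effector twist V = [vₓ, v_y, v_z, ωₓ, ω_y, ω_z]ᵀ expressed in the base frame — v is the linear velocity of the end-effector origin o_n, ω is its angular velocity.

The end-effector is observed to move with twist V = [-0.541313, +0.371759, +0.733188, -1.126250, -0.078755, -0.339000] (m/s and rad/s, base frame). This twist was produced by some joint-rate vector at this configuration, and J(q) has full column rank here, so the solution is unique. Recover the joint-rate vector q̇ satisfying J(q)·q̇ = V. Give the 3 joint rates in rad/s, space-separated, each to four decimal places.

-0.3390 0.3240 0.8050

o_n = [0.1058, -1.5127, 0.7262]
J₁: ẑ×o_n = [1.5127, 0.1058, -0.0000], ω = ẑ
J2: z=[-0.9976, -0.0698, 0.0000] o=[0.0356, -0.5088, 0.2200] → [-0.0353, 0.5049, 1.0064, -0.9976, -0.0698, 0.0000]
J3: z=[-0.9976, -0.0698, 0.0000] o=[0.0705, -1.0082, 0.4223] → [-0.0212, 0.3031, 0.5057, -0.9976, -0.0698, 0.0000]
q̇ = J⁺·V = [-0.3390, 0.3240, 0.8050]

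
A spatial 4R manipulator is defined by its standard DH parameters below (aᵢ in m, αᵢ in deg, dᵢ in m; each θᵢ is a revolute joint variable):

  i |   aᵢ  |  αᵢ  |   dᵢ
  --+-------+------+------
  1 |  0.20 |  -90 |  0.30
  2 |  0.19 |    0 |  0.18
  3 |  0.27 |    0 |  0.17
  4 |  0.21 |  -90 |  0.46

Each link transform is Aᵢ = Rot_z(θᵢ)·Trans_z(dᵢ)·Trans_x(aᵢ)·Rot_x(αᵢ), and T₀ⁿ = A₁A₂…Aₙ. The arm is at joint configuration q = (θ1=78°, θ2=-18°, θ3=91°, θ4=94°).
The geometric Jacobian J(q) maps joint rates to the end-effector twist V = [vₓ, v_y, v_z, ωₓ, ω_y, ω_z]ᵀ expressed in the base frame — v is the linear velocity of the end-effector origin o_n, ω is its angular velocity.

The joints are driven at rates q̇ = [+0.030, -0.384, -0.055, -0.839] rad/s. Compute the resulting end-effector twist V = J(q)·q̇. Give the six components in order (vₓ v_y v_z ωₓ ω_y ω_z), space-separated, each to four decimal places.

o_n = [-0.7393, 0.4179, 0.0533]
J₁: ẑ×o_n = [-0.4179, -0.7393, 0.0000], ω = ẑ
J2: z=[-0.9781, 0.2079, 0.0000] o=[0.0416, 0.1956, 0.3000] → [-0.0513, -0.2413, -0.0550, -0.9781, 0.2079, 0.0000]
J3: z=[-0.9781, 0.2079, 0.0000] o=[-0.0969, 0.4098, 0.3587] → [-0.0635, -0.2988, 0.1257, -0.9781, 0.2079, 0.0000]
J4: z=[-0.9781, 0.2079, 0.0000] o=[-0.2468, 0.5224, 0.1005] → [-0.0098, -0.0462, 0.2046, -0.9781, 0.2079, 0.0000]
V = J·q̇ = [0.0189, 0.1257, -0.1575, 1.2501, -0.2657, 0.0300]

0.0189 0.1257 -0.1575 1.2501 -0.2657 0.0300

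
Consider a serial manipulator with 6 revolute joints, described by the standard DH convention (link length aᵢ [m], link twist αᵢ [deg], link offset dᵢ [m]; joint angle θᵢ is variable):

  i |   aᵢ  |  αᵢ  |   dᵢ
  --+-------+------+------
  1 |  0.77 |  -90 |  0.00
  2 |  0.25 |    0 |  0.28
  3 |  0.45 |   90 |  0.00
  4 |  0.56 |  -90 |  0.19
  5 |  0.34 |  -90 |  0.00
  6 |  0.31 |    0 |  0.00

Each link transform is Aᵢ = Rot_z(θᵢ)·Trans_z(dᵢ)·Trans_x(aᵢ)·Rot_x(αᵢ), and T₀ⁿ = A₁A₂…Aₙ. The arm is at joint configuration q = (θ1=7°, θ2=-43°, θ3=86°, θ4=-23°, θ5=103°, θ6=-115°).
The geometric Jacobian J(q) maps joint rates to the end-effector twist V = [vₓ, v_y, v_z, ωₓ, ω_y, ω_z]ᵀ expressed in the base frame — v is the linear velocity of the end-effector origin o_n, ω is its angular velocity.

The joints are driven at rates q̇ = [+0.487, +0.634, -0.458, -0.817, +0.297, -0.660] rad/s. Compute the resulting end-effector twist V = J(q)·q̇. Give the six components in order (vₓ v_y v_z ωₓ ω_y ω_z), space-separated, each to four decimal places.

o_n = [1.6444, 0.5426, -0.5433]
J₁: ẑ×o_n = [-0.5426, 1.6444, 0.0000], ω = ẑ
J2: z=[-0.1219, 0.9925, 0.0000] o=[0.7643, 0.0938, 0.0000] → [-0.5392, -0.0662, -0.9283, -0.1219, 0.9925, 0.0000]
J3: z=[-0.1219, 0.9925, 0.0000] o=[0.9116, 0.3940, 0.1705] → [-0.7085, -0.0870, -0.7454, -0.1219, 0.9925, 0.0000]
J4: z=[0.6769, 0.0831, 0.7314] o=[1.2383, 0.4341, -0.1364] → [-0.1132, 0.5725, 0.0397, 0.6769, 0.0831, 0.7314]
J5: z=[0.1715, 0.9485, -0.2665] o=[1.7677, 0.2787, -0.3490] → [-0.1139, 0.0662, 0.1622, 0.1715, 0.9485, -0.2665]
J6: z=[-0.5452, 0.3166, 0.7762] o=[1.4887, 0.2746, -0.5433] → [-0.2081, 0.1208, -0.1954, -0.5452, 0.3166, 0.7762]
V = J·q̇ = [-0.0857, 0.2709, -0.1024, -0.1637, 0.1795, -0.7020]

-0.0857 0.2709 -0.1024 -0.1637 0.1795 -0.7020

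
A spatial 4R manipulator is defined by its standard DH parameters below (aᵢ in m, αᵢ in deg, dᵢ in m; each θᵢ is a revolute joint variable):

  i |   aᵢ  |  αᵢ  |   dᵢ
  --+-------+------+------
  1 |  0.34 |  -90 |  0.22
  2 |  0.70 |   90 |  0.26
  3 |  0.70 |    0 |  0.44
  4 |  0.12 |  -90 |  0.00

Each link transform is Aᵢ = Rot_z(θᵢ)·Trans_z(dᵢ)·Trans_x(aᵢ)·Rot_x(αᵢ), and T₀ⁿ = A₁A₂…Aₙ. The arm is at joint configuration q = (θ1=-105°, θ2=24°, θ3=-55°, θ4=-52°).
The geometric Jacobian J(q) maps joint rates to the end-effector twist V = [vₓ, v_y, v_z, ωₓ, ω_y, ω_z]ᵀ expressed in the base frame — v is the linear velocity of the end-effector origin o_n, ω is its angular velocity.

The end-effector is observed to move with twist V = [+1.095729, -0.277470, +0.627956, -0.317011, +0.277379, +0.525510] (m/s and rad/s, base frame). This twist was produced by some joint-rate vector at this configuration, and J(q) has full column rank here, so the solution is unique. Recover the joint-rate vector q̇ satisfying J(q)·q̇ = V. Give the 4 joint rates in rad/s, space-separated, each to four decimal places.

0.9430 -0.3780 -0.7320 0.2750

o_n = [-0.8000, -1.3315, 0.1882]
J₁: ẑ×o_n = [1.3315, -0.8000, 0.0000], ω = ẑ
J2: z=[0.9659, -0.2588, 0.0000] o=[-0.0880, -0.3284, 0.2200] → [0.0082, 0.0307, -1.1532, 0.9659, -0.2588, 0.0000]
J3: z=[-0.1053, -0.3929, 0.9135] o=[-0.0024, -1.0134, -0.0647] → [0.1912, -0.7021, -0.2799, -0.1053, -0.3929, 0.9135]
J4: z=[-0.1053, -0.3929, 0.9135] o=[-0.6975, -1.3922, 0.1739] → [-0.0610, -0.0922, -0.0467, -0.1053, -0.3929, 0.9135]
q̇ = J⁺·V = [0.9430, -0.3780, -0.7320, 0.2750]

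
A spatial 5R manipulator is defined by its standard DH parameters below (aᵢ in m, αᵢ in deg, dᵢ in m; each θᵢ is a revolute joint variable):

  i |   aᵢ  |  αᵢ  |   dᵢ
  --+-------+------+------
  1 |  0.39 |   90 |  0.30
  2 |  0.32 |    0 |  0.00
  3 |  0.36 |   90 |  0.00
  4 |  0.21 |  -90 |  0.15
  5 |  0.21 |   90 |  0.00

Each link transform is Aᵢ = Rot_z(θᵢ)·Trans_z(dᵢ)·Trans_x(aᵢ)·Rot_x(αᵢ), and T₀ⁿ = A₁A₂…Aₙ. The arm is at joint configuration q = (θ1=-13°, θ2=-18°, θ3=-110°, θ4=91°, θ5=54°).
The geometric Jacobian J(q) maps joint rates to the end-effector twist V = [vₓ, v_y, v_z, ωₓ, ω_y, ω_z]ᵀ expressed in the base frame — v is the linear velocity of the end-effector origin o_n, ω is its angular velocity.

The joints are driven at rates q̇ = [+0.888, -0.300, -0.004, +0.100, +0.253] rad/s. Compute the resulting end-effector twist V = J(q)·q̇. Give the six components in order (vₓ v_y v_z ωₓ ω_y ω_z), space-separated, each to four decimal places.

o_n = [0.4044, -0.4355, -0.0902]
J₁: ẑ×o_n = [0.4355, 0.4044, -0.0000], ω = ẑ
J2: z=[-0.2250, -0.9744, 0.0000] o=[0.3800, -0.0877, 0.3000] → [0.3802, -0.0878, 0.1020, -0.2250, -0.9744, 0.0000]
J3: z=[-0.2250, -0.9744, 0.0000] o=[0.6765, -0.1562, 0.2011] → [0.2839, -0.0655, -0.2024, -0.2250, -0.9744, 0.0000]
J4: z=[-0.7678, 0.1773, 0.6157] o=[0.4606, -0.1063, -0.0826] → [0.2013, -0.0405, 0.2627, -0.7678, 0.1773, 0.6157]
J5: z=[0.6037, -0.1215, 0.7879] o=[0.3004, -0.2848, 0.0127] → [0.1312, 0.1440, -0.0783, 0.6037, -0.1215, 0.7879]
V = J·q̇ = [0.3249, 0.4181, -0.0233, 0.1443, 0.2832, 1.1489]

0.3249 0.4181 -0.0233 0.1443 0.2832 1.1489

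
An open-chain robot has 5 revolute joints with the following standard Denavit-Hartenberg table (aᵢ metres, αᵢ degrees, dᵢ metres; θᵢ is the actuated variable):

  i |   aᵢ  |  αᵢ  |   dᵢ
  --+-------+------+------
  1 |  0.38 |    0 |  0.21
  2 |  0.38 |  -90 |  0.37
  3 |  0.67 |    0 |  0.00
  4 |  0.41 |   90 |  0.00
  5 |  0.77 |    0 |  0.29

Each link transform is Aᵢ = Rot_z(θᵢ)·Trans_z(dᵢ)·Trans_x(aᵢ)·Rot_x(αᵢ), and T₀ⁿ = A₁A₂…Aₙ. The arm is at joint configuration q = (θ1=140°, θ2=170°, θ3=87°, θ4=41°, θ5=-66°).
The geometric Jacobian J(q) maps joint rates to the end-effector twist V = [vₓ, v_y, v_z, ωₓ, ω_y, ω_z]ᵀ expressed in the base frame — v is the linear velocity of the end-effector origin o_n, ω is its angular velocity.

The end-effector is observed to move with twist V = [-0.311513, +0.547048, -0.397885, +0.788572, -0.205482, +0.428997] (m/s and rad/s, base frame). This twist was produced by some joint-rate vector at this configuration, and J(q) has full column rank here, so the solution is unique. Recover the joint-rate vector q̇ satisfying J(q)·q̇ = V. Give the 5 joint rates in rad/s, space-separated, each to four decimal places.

0.9060 0.0420 0.9380 -0.4660 0.8430

o_n = [-0.7025, -0.3598, -0.8375]
J₁: ẑ×o_n = [0.3598, -0.7025, 0.0000], ω = ẑ
J2: z=[0.0000, 0.0000, 1.0000] o=[-0.2911, 0.2443, 0.2100] → [0.6041, -0.4114, 0.0000, 0.0000, 0.0000, 1.0000]
J3: z=[0.7660, 0.6428, 0.0000] o=[-0.0468, -0.0468, 0.5800] → [-0.9112, 1.0859, 0.1817, 0.7660, 0.6428, 0.0000]
J4: z=[0.7660, 0.6428, 0.0000] o=[-0.0243, -0.0737, -0.0891] → [-0.4811, 0.5733, 0.2167, 0.7660, 0.6428, 0.0000]
J5: z=[0.5065, -0.6037, -0.6157] o=[-0.1866, 0.1197, -0.4122] → [-0.0385, 0.5331, -0.5543, 0.5065, -0.6037, -0.6157]
q̇ = J⁺·V = [0.9060, 0.0420, 0.9380, -0.4660, 0.8430]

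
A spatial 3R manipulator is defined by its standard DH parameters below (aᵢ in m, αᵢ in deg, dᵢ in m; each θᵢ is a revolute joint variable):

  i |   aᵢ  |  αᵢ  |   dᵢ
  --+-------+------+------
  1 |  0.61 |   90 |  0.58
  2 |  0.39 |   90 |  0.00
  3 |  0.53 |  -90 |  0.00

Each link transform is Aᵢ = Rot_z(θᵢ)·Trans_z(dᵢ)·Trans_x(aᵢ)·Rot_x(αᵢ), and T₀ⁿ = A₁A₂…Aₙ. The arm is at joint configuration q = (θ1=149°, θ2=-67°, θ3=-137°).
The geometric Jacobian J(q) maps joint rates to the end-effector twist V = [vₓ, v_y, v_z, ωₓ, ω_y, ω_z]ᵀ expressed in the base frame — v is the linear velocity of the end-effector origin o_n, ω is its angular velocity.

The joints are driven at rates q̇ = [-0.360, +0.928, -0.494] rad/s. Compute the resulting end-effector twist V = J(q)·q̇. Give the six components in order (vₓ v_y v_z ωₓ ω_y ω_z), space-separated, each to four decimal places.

0.1584 0.3848 0.1652 0.0882 1.0297 -0.1670

o_n = [-0.7098, 0.0048, 0.5778]
J₁: ẑ×o_n = [-0.0048, -0.7098, 0.0000], ω = ẑ
J2: z=[0.5150, 0.8572, 0.0000] o=[-0.5229, 0.3142, 0.5800] → [-0.0019, 0.0011, 0.0009, 0.5150, 0.8572, 0.0000]
J3: z=[0.7890, -0.4741, -0.3907] o=[-0.6535, 0.3927, 0.2210] → [-0.3207, -0.2595, -0.3327, 0.7890, -0.4741, -0.3907]
V = J·q̇ = [0.1584, 0.3848, 0.1652, 0.0882, 1.0297, -0.1670]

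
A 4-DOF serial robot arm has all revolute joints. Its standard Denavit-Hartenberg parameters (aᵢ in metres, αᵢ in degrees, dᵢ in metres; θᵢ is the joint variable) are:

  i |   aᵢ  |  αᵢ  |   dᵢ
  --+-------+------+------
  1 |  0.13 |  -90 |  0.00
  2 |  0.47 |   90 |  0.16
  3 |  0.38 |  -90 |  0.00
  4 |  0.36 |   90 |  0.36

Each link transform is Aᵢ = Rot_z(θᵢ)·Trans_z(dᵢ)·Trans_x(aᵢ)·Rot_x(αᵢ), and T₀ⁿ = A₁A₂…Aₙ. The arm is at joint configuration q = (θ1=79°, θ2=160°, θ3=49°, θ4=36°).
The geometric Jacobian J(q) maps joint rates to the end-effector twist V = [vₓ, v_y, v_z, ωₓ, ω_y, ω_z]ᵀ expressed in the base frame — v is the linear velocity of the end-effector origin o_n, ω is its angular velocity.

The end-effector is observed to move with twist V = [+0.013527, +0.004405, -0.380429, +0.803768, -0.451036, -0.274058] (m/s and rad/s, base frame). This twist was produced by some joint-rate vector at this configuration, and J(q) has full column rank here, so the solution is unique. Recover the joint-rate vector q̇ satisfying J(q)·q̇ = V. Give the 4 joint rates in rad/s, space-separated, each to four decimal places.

o_n = [-0.9897, -0.3603, -0.0196]
J₁: ẑ×o_n = [0.3603, -0.9897, 0.0000], ω = ẑ
J2: z=[-0.9816, 0.1908, 0.0000] o=[0.0248, 0.1276, 0.0000] → [-0.0037, -0.0192, 0.6725, -0.9816, 0.1908, 0.0000]
J3: z=[0.0653, 0.3357, -0.9397] o=[-0.2165, -0.2754, -0.1607] → [-0.0324, 0.7173, 0.2540, 0.0653, 0.3357, -0.9397]
J4: z=[-0.5087, 0.8213, 0.2581] o=[-0.5427, -0.4506, -0.2460] → [0.1626, -0.0002, 0.3212, -0.5087, 0.8213, 0.2581]
q̇ = J⁺·V = [0.3740, -0.4460, 0.5100, -0.6540]

0.3740 -0.4460 0.5100 -0.6540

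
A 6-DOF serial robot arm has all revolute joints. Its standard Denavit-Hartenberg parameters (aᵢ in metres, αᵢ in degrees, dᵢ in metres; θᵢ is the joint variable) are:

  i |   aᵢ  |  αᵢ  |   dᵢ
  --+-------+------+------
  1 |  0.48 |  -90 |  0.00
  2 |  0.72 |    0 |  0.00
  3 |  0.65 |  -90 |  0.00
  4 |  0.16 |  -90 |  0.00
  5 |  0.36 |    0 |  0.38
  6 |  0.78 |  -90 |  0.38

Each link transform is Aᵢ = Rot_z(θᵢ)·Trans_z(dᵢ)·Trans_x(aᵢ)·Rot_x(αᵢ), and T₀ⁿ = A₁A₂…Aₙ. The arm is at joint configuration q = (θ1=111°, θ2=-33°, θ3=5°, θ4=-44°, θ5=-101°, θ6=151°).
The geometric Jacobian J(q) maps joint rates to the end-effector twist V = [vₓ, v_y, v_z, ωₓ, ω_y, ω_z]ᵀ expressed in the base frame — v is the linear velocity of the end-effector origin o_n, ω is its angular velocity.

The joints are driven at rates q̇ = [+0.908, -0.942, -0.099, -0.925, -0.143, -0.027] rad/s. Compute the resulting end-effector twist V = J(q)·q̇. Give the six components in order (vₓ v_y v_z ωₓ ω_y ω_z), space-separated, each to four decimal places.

o_n = [-0.7289, 2.2756, 1.3609]
J₁: ẑ×o_n = [-2.2756, -0.7289, 0.0000], ω = ẑ
J2: z=[-0.9336, -0.3584, 0.0000] o=[-0.1720, 0.4481, 0.0000] → [-0.4877, 1.2705, -1.9057, -0.9336, -0.3584, 0.0000]
J3: z=[-0.9336, -0.3584, 0.0000] o=[-0.3884, 1.0119, 0.3921] → [-0.3472, 0.9044, -1.3019, -0.9336, -0.3584, 0.0000]
J4: z=[-0.1682, 0.4383, -0.8829] o=[-0.5941, 1.5477, 0.6973] → [0.9336, 0.2307, -0.0634, -0.1682, 0.4383, -0.8829]
J5: z=[0.4518, 0.8304, 0.3261] o=[-0.7343, 1.6027, 0.7513] → [0.2867, -0.2736, 0.2996, 0.4518, 0.8304, 0.3261]
J6: z=[0.4518, 0.8304, 0.3261] o=[-0.5619, 2.0495, 0.5400] → [0.6079, -0.4253, 0.2409, 0.4518, 0.8304, 0.3261]
V = J·q̇ = [-2.4935, -2.1110, 1.9334, 1.0507, -0.1735, 1.6693]

-2.4935 -2.1110 1.9334 1.0507 -0.1735 1.6693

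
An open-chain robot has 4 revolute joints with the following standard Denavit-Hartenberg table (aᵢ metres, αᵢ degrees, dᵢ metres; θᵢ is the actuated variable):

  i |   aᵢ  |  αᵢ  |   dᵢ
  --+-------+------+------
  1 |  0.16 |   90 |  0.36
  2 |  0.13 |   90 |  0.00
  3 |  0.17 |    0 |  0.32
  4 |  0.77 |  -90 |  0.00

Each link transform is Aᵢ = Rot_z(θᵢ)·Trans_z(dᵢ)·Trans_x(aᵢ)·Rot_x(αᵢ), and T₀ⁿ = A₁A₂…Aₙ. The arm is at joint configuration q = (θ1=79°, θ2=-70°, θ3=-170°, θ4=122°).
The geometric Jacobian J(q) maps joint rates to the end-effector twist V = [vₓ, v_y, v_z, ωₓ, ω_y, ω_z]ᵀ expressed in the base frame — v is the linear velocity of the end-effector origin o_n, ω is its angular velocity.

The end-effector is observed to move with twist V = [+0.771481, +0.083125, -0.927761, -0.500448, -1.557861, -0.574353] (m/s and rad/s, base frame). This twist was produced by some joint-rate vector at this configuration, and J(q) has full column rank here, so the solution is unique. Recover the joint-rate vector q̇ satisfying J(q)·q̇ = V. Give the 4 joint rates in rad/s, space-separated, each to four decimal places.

0.0170 -0.1940 0.8900 0.8390

o_n = [-0.5864, 0.1371, -0.1984]
J₁: ẑ×o_n = [-0.1371, -0.5864, 0.0000], ω = ẑ
J2: z=[0.9816, -0.1908, 0.0000] o=[0.0305, 0.1571, 0.3600] → [0.1066, 0.5482, -0.1373, 0.9816, -0.1908, 0.0000]
J3: z=[-0.1793, -0.9224, -0.3420] o=[0.0390, 0.2007, 0.2378] → [0.3807, 0.1357, -0.5655, -0.1793, -0.9224, -0.3420]
J4: z=[-0.1793, -0.9224, -0.3420] o=[-0.0583, -0.1450, 0.2857] → [0.5431, 0.0938, -0.5377, -0.1793, -0.9224, -0.3420]
q̇ = J⁺·V = [0.0170, -0.1940, 0.8900, 0.8390]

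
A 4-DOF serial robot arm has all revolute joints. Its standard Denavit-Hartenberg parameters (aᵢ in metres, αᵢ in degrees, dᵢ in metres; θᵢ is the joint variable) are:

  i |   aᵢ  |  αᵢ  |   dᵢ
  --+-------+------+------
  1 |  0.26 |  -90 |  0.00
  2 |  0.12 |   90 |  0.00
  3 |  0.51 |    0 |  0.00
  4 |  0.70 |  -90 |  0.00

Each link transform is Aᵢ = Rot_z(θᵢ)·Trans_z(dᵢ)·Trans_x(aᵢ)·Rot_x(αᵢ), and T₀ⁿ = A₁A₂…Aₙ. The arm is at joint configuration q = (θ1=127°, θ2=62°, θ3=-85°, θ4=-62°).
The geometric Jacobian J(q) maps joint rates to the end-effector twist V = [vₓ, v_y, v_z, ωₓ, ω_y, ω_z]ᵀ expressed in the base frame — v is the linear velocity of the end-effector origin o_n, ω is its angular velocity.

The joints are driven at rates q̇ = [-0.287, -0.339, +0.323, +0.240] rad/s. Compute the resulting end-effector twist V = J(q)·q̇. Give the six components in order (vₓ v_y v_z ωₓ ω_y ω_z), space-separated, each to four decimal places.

0.3893 0.0381 -0.4017 -0.0284 0.6010 -0.0227

o_n = [0.6732, 0.5844, 0.3732]
J₁: ẑ×o_n = [-0.5844, 0.6732, 0.0000], ω = ẑ
J2: z=[-0.7986, -0.6018, 0.0000] o=[-0.1565, 0.2076, 0.0000] → [-0.2246, 0.2980, 0.1984, -0.7986, -0.6018, 0.0000]
J3: z=[-0.5314, 0.7052, 0.4695] o=[-0.1904, 0.2526, -0.1060] → [0.1821, 0.6600, -0.7852, -0.5314, 0.7052, 0.4695]
J4: z=[-0.5314, 0.7052, 0.4695] o=[0.2028, 0.5751, -0.1452] → [0.3611, 0.4963, -0.3366, -0.5314, 0.7052, 0.4695]
V = J·q̇ = [0.3893, 0.0381, -0.4017, -0.0284, 0.6010, -0.0227]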